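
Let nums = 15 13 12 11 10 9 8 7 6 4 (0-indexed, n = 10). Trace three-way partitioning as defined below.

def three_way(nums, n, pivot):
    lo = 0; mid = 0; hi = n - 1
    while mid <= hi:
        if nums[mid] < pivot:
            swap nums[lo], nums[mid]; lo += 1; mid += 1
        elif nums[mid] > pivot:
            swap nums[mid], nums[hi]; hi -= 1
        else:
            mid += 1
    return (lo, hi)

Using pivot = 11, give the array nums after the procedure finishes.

4 6 7 10 9 8 11 12 13 15

pivot = 11; lo=0, mid=0, hi=9
nums[mid]=15>11: swap nums[0],nums[9]; hi=8 → 4 13 12 11 10 9 8 7 6 15
nums[mid]=4<11: swap nums[0],nums[0]; lo=1,mid=1 → 4 13 12 11 10 9 8 7 6 15
nums[mid]=13>11: swap nums[1],nums[8]; hi=7 → 4 6 12 11 10 9 8 7 13 15
nums[mid]=6<11: swap nums[1],nums[1]; lo=2,mid=2 → 4 6 12 11 10 9 8 7 13 15
nums[mid]=12>11: swap nums[2],nums[7]; hi=6 → 4 6 7 11 10 9 8 12 13 15
nums[mid]=7<11: swap nums[2],nums[2]; lo=3,mid=3 → 4 6 7 11 10 9 8 12 13 15
nums[mid]=11=11: mid=4
nums[mid]=10<11: swap nums[3],nums[4]; lo=4,mid=5 → 4 6 7 10 11 9 8 12 13 15
nums[mid]=9<11: swap nums[4],nums[5]; lo=5,mid=6 → 4 6 7 10 9 11 8 12 13 15
nums[mid]=8<11: swap nums[5],nums[6]; lo=6,mid=7 → 4 6 7 10 9 8 11 12 13 15
end: lo=6, hi=6; nums = 4 6 7 10 9 8 11 12 13 15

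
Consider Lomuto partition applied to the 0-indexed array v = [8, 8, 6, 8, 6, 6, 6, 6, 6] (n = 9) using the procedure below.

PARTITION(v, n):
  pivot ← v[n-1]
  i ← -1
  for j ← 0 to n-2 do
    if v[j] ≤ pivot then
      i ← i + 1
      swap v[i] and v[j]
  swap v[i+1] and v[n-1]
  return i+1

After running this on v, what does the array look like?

pivot = v[8] = 6; i = -1
j=0: v[0]=8 > 6 → no swap
j=1: v[1]=8 > 6 → no swap
j=2: v[2]=6 ≤ 6 → i=0, swap v[0],v[2] → [6, 8, 8, 8, 6, 6, 6, 6, 6]
j=3: v[3]=8 > 6 → no swap
j=4: v[4]=6 ≤ 6 → i=1, swap v[1],v[4] → [6, 6, 8, 8, 8, 6, 6, 6, 6]
j=5: v[5]=6 ≤ 6 → i=2, swap v[2],v[5] → [6, 6, 6, 8, 8, 8, 6, 6, 6]
j=6: v[6]=6 ≤ 6 → i=3, swap v[3],v[6] → [6, 6, 6, 6, 8, 8, 8, 6, 6]
j=7: v[7]=6 ≤ 6 → i=4, swap v[4],v[7] → [6, 6, 6, 6, 6, 8, 8, 8, 6]
final swap v[5],v[8] → [6, 6, 6, 6, 6, 6, 8, 8, 8]; return 5

[6, 6, 6, 6, 6, 6, 8, 8, 8]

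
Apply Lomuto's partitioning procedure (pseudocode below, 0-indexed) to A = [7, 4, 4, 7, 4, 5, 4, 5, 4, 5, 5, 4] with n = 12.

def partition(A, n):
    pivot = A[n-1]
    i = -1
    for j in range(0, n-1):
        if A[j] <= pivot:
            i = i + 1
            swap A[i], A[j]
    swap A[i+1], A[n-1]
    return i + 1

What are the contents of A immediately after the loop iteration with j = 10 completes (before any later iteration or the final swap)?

pivot = A[11] = 4; i = -1
j=0: A[0]=7 > 4 → no swap
j=1: A[1]=4 ≤ 4 → i=0, swap A[0],A[1] → [4, 7, 4, 7, 4, 5, 4, 5, 4, 5, 5, 4]
j=2: A[2]=4 ≤ 4 → i=1, swap A[1],A[2] → [4, 4, 7, 7, 4, 5, 4, 5, 4, 5, 5, 4]
j=3: A[3]=7 > 4 → no swap
j=4: A[4]=4 ≤ 4 → i=2, swap A[2],A[4] → [4, 4, 4, 7, 7, 5, 4, 5, 4, 5, 5, 4]
j=5: A[5]=5 > 4 → no swap
j=6: A[6]=4 ≤ 4 → i=3, swap A[3],A[6] → [4, 4, 4, 4, 7, 5, 7, 5, 4, 5, 5, 4]
j=7: A[7]=5 > 4 → no swap
j=8: A[8]=4 ≤ 4 → i=4, swap A[4],A[8] → [4, 4, 4, 4, 4, 5, 7, 5, 7, 5, 5, 4]
j=9: A[9]=5 > 4 → no swap
j=10: A[10]=5 > 4 → no swap
(after j=10) A = [4, 4, 4, 4, 4, 5, 7, 5, 7, 5, 5, 4]

[4, 4, 4, 4, 4, 5, 7, 5, 7, 5, 5, 4]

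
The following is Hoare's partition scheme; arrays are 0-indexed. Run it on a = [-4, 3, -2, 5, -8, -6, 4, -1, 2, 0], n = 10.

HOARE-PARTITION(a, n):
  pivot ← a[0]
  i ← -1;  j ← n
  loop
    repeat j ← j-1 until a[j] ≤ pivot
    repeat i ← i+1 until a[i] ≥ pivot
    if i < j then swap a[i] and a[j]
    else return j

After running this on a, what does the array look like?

[-6, -8, -2, 5, 3, -4, 4, -1, 2, 0]

pivot=-4
j stops at 5 (-6), i stops at 0 (-4); swap ⇒ [-6, 3, -2, 5, -8, -4, 4, -1, 2, 0]
j stops at 4 (-8), i stops at 1 (3); swap ⇒ [-6, -8, -2, 5, 3, -4, 4, -1, 2, 0]
j stops at 1, i stops at 2; i≥j ⇒ return 1. a=[-6, -8, -2, 5, 3, -4, 4, -1, 2, 0]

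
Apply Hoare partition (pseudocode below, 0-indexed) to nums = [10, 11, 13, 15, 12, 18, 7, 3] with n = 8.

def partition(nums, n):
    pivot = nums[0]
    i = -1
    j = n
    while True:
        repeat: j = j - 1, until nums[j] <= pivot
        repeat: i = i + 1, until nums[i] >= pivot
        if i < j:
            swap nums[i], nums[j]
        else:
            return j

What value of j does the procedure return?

1

pivot=10
j stops at 7 (3), i stops at 0 (10); swap ⇒ [3, 11, 13, 15, 12, 18, 7, 10]
j stops at 6 (7), i stops at 1 (11); swap ⇒ [3, 7, 13, 15, 12, 18, 11, 10]
j stops at 1, i stops at 2; i≥j ⇒ return 1. nums=[3, 7, 13, 15, 12, 18, 11, 10]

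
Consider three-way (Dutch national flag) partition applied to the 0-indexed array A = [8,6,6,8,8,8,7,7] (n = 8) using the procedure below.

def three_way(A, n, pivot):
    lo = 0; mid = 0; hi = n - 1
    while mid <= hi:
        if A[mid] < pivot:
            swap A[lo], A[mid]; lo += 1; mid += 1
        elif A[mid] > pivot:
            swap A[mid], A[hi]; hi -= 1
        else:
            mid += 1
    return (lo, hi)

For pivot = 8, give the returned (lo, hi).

(4, 7)

pivot = 8; lo=0, mid=0, hi=7
A[mid]=8=8: mid=1
A[mid]=6<8: swap A[0],A[1]; lo=1,mid=2 → [6,8,6,8,8,8,7,7]
A[mid]=6<8: swap A[1],A[2]; lo=2,mid=3 → [6,6,8,8,8,8,7,7]
A[mid]=8=8: mid=4
A[mid]=8=8: mid=5
A[mid]=8=8: mid=6
A[mid]=7<8: swap A[2],A[6]; lo=3,mid=7 → [6,6,7,8,8,8,8,7]
A[mid]=7<8: swap A[3],A[7]; lo=4,mid=8 → [6,6,7,7,8,8,8,8]
end: lo=4, hi=7; A = [6,6,7,7,8,8,8,8]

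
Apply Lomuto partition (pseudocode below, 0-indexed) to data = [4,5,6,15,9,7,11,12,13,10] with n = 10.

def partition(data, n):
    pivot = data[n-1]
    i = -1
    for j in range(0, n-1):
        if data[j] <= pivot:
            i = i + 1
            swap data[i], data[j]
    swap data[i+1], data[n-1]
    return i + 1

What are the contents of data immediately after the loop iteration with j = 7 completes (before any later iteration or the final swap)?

[4,5,6,9,7,15,11,12,13,10]

pivot=10, i=-1
j=0: 4≤10, i=0, swap(0,0) ⇒ [4,5,6,15,9,7,11,12,13,10]
j=1: 5≤10, i=1, swap(1,1) ⇒ [4,5,6,15,9,7,11,12,13,10]
j=2: 6≤10, i=2, swap(2,2) ⇒ [4,5,6,15,9,7,11,12,13,10]
j=3: 15>10, skip
j=4: 9≤10, i=3, swap(3,4) ⇒ [4,5,6,9,15,7,11,12,13,10]
j=5: 7≤10, i=4, swap(4,5) ⇒ [4,5,6,9,7,15,11,12,13,10]
j=6: 11>10, skip
j=7: 12>10, skip
(after j=7) data = [4,5,6,9,7,15,11,12,13,10]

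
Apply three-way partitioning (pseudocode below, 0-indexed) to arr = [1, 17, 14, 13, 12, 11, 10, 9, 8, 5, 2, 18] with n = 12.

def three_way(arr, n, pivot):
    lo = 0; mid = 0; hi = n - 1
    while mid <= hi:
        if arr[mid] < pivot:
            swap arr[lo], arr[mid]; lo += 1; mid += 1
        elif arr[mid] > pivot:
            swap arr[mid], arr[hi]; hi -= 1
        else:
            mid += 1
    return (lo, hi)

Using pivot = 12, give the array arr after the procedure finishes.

[1, 2, 5, 8, 11, 10, 9, 12, 13, 14, 18, 17]

pivot = 12; lo=0, mid=0, hi=11
arr[mid]=1<12: swap arr[0],arr[0]; lo=1,mid=1 → [1, 17, 14, 13, 12, 11, 10, 9, 8, 5, 2, 18]
arr[mid]=17>12: swap arr[1],arr[11]; hi=10 → [1, 18, 14, 13, 12, 11, 10, 9, 8, 5, 2, 17]
arr[mid]=18>12: swap arr[1],arr[10]; hi=9 → [1, 2, 14, 13, 12, 11, 10, 9, 8, 5, 18, 17]
arr[mid]=2<12: swap arr[1],arr[1]; lo=2,mid=2 → [1, 2, 14, 13, 12, 11, 10, 9, 8, 5, 18, 17]
arr[mid]=14>12: swap arr[2],arr[9]; hi=8 → [1, 2, 5, 13, 12, 11, 10, 9, 8, 14, 18, 17]
arr[mid]=5<12: swap arr[2],arr[2]; lo=3,mid=3 → [1, 2, 5, 13, 12, 11, 10, 9, 8, 14, 18, 17]
arr[mid]=13>12: swap arr[3],arr[8]; hi=7 → [1, 2, 5, 8, 12, 11, 10, 9, 13, 14, 18, 17]
arr[mid]=8<12: swap arr[3],arr[3]; lo=4,mid=4 → [1, 2, 5, 8, 12, 11, 10, 9, 13, 14, 18, 17]
arr[mid]=12=12: mid=5
arr[mid]=11<12: swap arr[4],arr[5]; lo=5,mid=6 → [1, 2, 5, 8, 11, 12, 10, 9, 13, 14, 18, 17]
arr[mid]=10<12: swap arr[5],arr[6]; lo=6,mid=7 → [1, 2, 5, 8, 11, 10, 12, 9, 13, 14, 18, 17]
arr[mid]=9<12: swap arr[6],arr[7]; lo=7,mid=8 → [1, 2, 5, 8, 11, 10, 9, 12, 13, 14, 18, 17]
end: lo=7, hi=7; arr = [1, 2, 5, 8, 11, 10, 9, 12, 13, 14, 18, 17]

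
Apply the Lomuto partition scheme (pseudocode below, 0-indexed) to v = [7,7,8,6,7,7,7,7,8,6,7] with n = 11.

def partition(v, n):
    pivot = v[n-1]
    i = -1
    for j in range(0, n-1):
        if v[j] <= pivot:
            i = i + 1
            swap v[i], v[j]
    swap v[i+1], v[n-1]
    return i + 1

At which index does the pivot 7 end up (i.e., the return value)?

pivot = v[10] = 7; i = -1
j=0: v[0]=7 ≤ 7 → i=0, swap v[0],v[0] (no change) → [7,7,8,6,7,7,7,7,8,6,7]
j=1: v[1]=7 ≤ 7 → i=1, swap v[1],v[1] (no change) → [7,7,8,6,7,7,7,7,8,6,7]
j=2: v[2]=8 > 7 → no swap
j=3: v[3]=6 ≤ 7 → i=2, swap v[2],v[3] → [7,7,6,8,7,7,7,7,8,6,7]
j=4: v[4]=7 ≤ 7 → i=3, swap v[3],v[4] → [7,7,6,7,8,7,7,7,8,6,7]
j=5: v[5]=7 ≤ 7 → i=4, swap v[4],v[5] → [7,7,6,7,7,8,7,7,8,6,7]
j=6: v[6]=7 ≤ 7 → i=5, swap v[5],v[6] → [7,7,6,7,7,7,8,7,8,6,7]
j=7: v[7]=7 ≤ 7 → i=6, swap v[6],v[7] → [7,7,6,7,7,7,7,8,8,6,7]
j=8: v[8]=8 > 7 → no swap
j=9: v[9]=6 ≤ 7 → i=7, swap v[7],v[9] → [7,7,6,7,7,7,7,6,8,8,7]
final swap v[8],v[10] → [7,7,6,7,7,7,7,6,7,8,8]; return 8

8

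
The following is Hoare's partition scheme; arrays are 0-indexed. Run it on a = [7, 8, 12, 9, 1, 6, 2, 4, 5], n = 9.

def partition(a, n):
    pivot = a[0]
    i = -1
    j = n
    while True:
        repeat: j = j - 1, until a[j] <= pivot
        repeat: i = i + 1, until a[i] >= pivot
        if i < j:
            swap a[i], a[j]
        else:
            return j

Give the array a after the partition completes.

pivot=7
j stops at 8 (5), i stops at 0 (7); swap ⇒ [5, 8, 12, 9, 1, 6, 2, 4, 7]
j stops at 7 (4), i stops at 1 (8); swap ⇒ [5, 4, 12, 9, 1, 6, 2, 8, 7]
j stops at 6 (2), i stops at 2 (12); swap ⇒ [5, 4, 2, 9, 1, 6, 12, 8, 7]
j stops at 5 (6), i stops at 3 (9); swap ⇒ [5, 4, 2, 6, 1, 9, 12, 8, 7]
j stops at 4, i stops at 5; i≥j ⇒ return 4. a=[5, 4, 2, 6, 1, 9, 12, 8, 7]

[5, 4, 2, 6, 1, 9, 12, 8, 7]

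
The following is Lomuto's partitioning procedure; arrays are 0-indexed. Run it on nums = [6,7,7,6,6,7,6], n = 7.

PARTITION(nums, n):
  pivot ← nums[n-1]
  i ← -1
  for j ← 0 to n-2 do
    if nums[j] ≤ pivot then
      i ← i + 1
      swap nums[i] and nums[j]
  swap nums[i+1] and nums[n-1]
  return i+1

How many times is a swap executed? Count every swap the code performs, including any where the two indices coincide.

4

pivot=6, i=-1
j=0: 6≤6, i=0, swap(0,0) ⇒ [6,7,7,6,6,7,6]
j=1: 7>6, skip
j=2: 7>6, skip
j=3: 6≤6, i=1, swap(1,3) ⇒ [6,6,7,7,6,7,6]
j=4: 6≤6, i=2, swap(2,4) ⇒ [6,6,6,7,7,7,6]
j=5: 7>6, skip
swap(3,6) ⇒ [6,6,6,6,7,7,7]; return 3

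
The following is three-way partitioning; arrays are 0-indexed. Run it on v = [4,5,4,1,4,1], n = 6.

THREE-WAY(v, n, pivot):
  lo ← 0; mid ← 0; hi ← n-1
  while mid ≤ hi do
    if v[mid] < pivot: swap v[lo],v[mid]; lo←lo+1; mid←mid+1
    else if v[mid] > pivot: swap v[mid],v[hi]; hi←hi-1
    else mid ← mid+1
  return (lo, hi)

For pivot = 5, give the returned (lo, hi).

pivot = 5; lo=0, mid=0, hi=5
v[mid]=4<5: swap v[0],v[0]; lo=1,mid=1 → [4,5,4,1,4,1]
v[mid]=5=5: mid=2
v[mid]=4<5: swap v[1],v[2]; lo=2,mid=3 → [4,4,5,1,4,1]
v[mid]=1<5: swap v[2],v[3]; lo=3,mid=4 → [4,4,1,5,4,1]
v[mid]=4<5: swap v[3],v[4]; lo=4,mid=5 → [4,4,1,4,5,1]
v[mid]=1<5: swap v[4],v[5]; lo=5,mid=6 → [4,4,1,4,1,5]
end: lo=5, hi=5; v = [4,4,1,4,1,5]

(5, 5)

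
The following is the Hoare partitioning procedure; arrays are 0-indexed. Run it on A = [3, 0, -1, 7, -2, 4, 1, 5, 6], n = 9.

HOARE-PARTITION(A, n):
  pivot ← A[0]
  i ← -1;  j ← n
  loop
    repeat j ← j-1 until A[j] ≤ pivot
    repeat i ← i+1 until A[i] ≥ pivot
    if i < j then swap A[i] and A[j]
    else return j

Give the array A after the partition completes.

pivot = A[0] = 3; i = -1, j = 9
j→6 (A[6]=1≤3), i→0 (A[0]=3≥3); i<j, swap → [1, 0, -1, 7, -2, 4, 3, 5, 6]
j→4 (A[4]=-2≤3), i→3 (A[3]=7≥3); i<j, swap → [1, 0, -1, -2, 7, 4, 3, 5, 6]
j→3, i→4; i≥j, return j=3. A = [1, 0, -1, -2, 7, 4, 3, 5, 6]

[1, 0, -1, -2, 7, 4, 3, 5, 6]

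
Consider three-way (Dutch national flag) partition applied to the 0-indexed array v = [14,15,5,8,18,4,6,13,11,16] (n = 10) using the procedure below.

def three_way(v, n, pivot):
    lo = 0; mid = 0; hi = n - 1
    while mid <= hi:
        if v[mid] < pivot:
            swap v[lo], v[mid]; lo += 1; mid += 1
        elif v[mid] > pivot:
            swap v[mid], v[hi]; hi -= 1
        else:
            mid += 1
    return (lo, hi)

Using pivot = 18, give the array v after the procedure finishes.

pivot = 18; lo=0, mid=0, hi=9
v[mid]=14<18: swap v[0],v[0]; lo=1,mid=1 → [14,15,5,8,18,4,6,13,11,16]
v[mid]=15<18: swap v[1],v[1]; lo=2,mid=2 → [14,15,5,8,18,4,6,13,11,16]
v[mid]=5<18: swap v[2],v[2]; lo=3,mid=3 → [14,15,5,8,18,4,6,13,11,16]
v[mid]=8<18: swap v[3],v[3]; lo=4,mid=4 → [14,15,5,8,18,4,6,13,11,16]
v[mid]=18=18: mid=5
v[mid]=4<18: swap v[4],v[5]; lo=5,mid=6 → [14,15,5,8,4,18,6,13,11,16]
v[mid]=6<18: swap v[5],v[6]; lo=6,mid=7 → [14,15,5,8,4,6,18,13,11,16]
v[mid]=13<18: swap v[6],v[7]; lo=7,mid=8 → [14,15,5,8,4,6,13,18,11,16]
v[mid]=11<18: swap v[7],v[8]; lo=8,mid=9 → [14,15,5,8,4,6,13,11,18,16]
v[mid]=16<18: swap v[8],v[9]; lo=9,mid=10 → [14,15,5,8,4,6,13,11,16,18]
end: lo=9, hi=9; v = [14,15,5,8,4,6,13,11,16,18]

[14,15,5,8,4,6,13,11,16,18]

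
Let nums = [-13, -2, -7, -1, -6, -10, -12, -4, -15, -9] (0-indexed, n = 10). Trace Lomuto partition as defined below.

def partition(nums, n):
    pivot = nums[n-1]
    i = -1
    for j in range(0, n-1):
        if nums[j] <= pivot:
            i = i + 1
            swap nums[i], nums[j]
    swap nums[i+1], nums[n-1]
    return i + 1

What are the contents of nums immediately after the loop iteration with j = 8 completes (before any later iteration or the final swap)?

pivot = nums[9] = -9; i = -1
j=0: nums[0]=-13 ≤ -9 → i=0, swap nums[0],nums[0] (no change) → [-13, -2, -7, -1, -6, -10, -12, -4, -15, -9]
j=1: nums[1]=-2 > -9 → no swap
j=2: nums[2]=-7 > -9 → no swap
j=3: nums[3]=-1 > -9 → no swap
j=4: nums[4]=-6 > -9 → no swap
j=5: nums[5]=-10 ≤ -9 → i=1, swap nums[1],nums[5] → [-13, -10, -7, -1, -6, -2, -12, -4, -15, -9]
j=6: nums[6]=-12 ≤ -9 → i=2, swap nums[2],nums[6] → [-13, -10, -12, -1, -6, -2, -7, -4, -15, -9]
j=7: nums[7]=-4 > -9 → no swap
j=8: nums[8]=-15 ≤ -9 → i=3, swap nums[3],nums[8] → [-13, -10, -12, -15, -6, -2, -7, -4, -1, -9]
(after j=8) nums = [-13, -10, -12, -15, -6, -2, -7, -4, -1, -9]

[-13, -10, -12, -15, -6, -2, -7, -4, -1, -9]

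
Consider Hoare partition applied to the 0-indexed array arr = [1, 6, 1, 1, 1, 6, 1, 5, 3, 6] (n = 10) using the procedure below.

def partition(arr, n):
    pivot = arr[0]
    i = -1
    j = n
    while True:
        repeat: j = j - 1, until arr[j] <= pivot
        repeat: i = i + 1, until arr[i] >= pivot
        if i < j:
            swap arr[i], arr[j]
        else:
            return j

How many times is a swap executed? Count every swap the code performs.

pivot=1
j stops at 6 (1), i stops at 0 (1); swap ⇒ [1, 6, 1, 1, 1, 6, 1, 5, 3, 6]
j stops at 4 (1), i stops at 1 (6); swap ⇒ [1, 1, 1, 1, 6, 6, 1, 5, 3, 6]
j stops at 3 (1), i stops at 2 (1); swap ⇒ [1, 1, 1, 1, 6, 6, 1, 5, 3, 6]
j stops at 2, i stops at 3; i≥j ⇒ return 2. arr=[1, 1, 1, 1, 6, 6, 1, 5, 3, 6]

3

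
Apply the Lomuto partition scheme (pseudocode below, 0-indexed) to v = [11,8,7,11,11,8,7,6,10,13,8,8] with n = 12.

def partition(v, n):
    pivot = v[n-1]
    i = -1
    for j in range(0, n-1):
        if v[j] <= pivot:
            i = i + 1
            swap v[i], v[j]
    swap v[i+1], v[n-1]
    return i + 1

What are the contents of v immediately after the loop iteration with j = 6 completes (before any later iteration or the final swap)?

[8,7,8,7,11,11,11,6,10,13,8,8]

pivot = v[11] = 8; i = -1
j=0: v[0]=11 > 8 → no swap
j=1: v[1]=8 ≤ 8 → i=0, swap v[0],v[1] → [8,11,7,11,11,8,7,6,10,13,8,8]
j=2: v[2]=7 ≤ 8 → i=1, swap v[1],v[2] → [8,7,11,11,11,8,7,6,10,13,8,8]
j=3: v[3]=11 > 8 → no swap
j=4: v[4]=11 > 8 → no swap
j=5: v[5]=8 ≤ 8 → i=2, swap v[2],v[5] → [8,7,8,11,11,11,7,6,10,13,8,8]
j=6: v[6]=7 ≤ 8 → i=3, swap v[3],v[6] → [8,7,8,7,11,11,11,6,10,13,8,8]
(after j=6) v = [8,7,8,7,11,11,11,6,10,13,8,8]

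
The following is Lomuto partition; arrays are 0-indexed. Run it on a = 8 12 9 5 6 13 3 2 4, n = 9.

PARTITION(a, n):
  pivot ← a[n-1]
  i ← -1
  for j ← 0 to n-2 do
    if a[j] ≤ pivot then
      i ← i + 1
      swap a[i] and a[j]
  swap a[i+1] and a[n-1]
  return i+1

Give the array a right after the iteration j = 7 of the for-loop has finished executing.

3 2 9 5 6 13 8 12 4

pivot=4, i=-1
j=0: 8>4, skip
j=1: 12>4, skip
j=2: 9>4, skip
j=3: 5>4, skip
j=4: 6>4, skip
j=5: 13>4, skip
j=6: 3≤4, i=0, swap(0,6) ⇒ 3 12 9 5 6 13 8 2 4
j=7: 2≤4, i=1, swap(1,7) ⇒ 3 2 9 5 6 13 8 12 4
(after j=7) a = 3 2 9 5 6 13 8 12 4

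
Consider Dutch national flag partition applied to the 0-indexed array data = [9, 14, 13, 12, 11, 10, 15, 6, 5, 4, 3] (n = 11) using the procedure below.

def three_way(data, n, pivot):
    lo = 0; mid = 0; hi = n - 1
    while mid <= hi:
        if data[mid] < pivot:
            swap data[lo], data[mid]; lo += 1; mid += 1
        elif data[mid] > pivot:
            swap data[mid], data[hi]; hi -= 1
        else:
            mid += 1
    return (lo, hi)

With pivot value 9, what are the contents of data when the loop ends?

pivot = 9; lo=0, mid=0, hi=10
data[mid]=9=9: mid=1
data[mid]=14>9: swap data[1],data[10]; hi=9 → [9, 3, 13, 12, 11, 10, 15, 6, 5, 4, 14]
data[mid]=3<9: swap data[0],data[1]; lo=1,mid=2 → [3, 9, 13, 12, 11, 10, 15, 6, 5, 4, 14]
data[mid]=13>9: swap data[2],data[9]; hi=8 → [3, 9, 4, 12, 11, 10, 15, 6, 5, 13, 14]
data[mid]=4<9: swap data[1],data[2]; lo=2,mid=3 → [3, 4, 9, 12, 11, 10, 15, 6, 5, 13, 14]
data[mid]=12>9: swap data[3],data[8]; hi=7 → [3, 4, 9, 5, 11, 10, 15, 6, 12, 13, 14]
data[mid]=5<9: swap data[2],data[3]; lo=3,mid=4 → [3, 4, 5, 9, 11, 10, 15, 6, 12, 13, 14]
data[mid]=11>9: swap data[4],data[7]; hi=6 → [3, 4, 5, 9, 6, 10, 15, 11, 12, 13, 14]
data[mid]=6<9: swap data[3],data[4]; lo=4,mid=5 → [3, 4, 5, 6, 9, 10, 15, 11, 12, 13, 14]
data[mid]=10>9: swap data[5],data[6]; hi=5 → [3, 4, 5, 6, 9, 15, 10, 11, 12, 13, 14]
data[mid]=15>9: swap data[5],data[5]; hi=4 → [3, 4, 5, 6, 9, 15, 10, 11, 12, 13, 14]
end: lo=4, hi=4; data = [3, 4, 5, 6, 9, 15, 10, 11, 12, 13, 14]

[3, 4, 5, 6, 9, 15, 10, 11, 12, 13, 14]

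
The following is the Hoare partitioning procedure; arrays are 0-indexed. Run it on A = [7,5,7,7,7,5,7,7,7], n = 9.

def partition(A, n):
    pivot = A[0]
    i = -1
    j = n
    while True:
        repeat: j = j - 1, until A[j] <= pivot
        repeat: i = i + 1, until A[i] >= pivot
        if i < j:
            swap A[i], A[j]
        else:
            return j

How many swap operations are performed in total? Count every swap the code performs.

4

pivot = A[0] = 7; i = -1, j = 9
j→8 (A[8]=7≤7), i→0 (A[0]=7≥7); i<j, swap → [7,5,7,7,7,5,7,7,7]
j→7 (A[7]=7≤7), i→2 (A[2]=7≥7); i<j, swap → [7,5,7,7,7,5,7,7,7]
j→6 (A[6]=7≤7), i→3 (A[3]=7≥7); i<j, swap → [7,5,7,7,7,5,7,7,7]
j→5 (A[5]=5≤7), i→4 (A[4]=7≥7); i<j, swap → [7,5,7,7,5,7,7,7,7]
j→4, i→5; i≥j, return j=4. A = [7,5,7,7,5,7,7,7,7]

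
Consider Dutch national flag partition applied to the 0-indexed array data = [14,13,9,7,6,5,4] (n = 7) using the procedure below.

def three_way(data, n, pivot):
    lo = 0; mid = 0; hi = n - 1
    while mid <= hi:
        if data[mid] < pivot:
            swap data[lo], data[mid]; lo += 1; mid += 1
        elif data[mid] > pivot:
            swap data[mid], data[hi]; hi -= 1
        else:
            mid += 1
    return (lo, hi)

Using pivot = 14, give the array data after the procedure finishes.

[13,9,7,6,5,4,14]

pivot = 14; lo=0, mid=0, hi=6
data[mid]=14=14: mid=1
data[mid]=13<14: swap data[0],data[1]; lo=1,mid=2 → [13,14,9,7,6,5,4]
data[mid]=9<14: swap data[1],data[2]; lo=2,mid=3 → [13,9,14,7,6,5,4]
data[mid]=7<14: swap data[2],data[3]; lo=3,mid=4 → [13,9,7,14,6,5,4]
data[mid]=6<14: swap data[3],data[4]; lo=4,mid=5 → [13,9,7,6,14,5,4]
data[mid]=5<14: swap data[4],data[5]; lo=5,mid=6 → [13,9,7,6,5,14,4]
data[mid]=4<14: swap data[5],data[6]; lo=6,mid=7 → [13,9,7,6,5,4,14]
end: lo=6, hi=6; data = [13,9,7,6,5,4,14]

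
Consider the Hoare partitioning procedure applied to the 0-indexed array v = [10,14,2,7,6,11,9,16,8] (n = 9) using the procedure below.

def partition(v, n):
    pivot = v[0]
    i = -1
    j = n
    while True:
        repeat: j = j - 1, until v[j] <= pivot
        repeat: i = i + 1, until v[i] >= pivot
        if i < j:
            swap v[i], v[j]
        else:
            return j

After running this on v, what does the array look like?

pivot=10
j stops at 8 (8), i stops at 0 (10); swap ⇒ [8,14,2,7,6,11,9,16,10]
j stops at 6 (9), i stops at 1 (14); swap ⇒ [8,9,2,7,6,11,14,16,10]
j stops at 4, i stops at 5; i≥j ⇒ return 4. v=[8,9,2,7,6,11,14,16,10]

[8,9,2,7,6,11,14,16,10]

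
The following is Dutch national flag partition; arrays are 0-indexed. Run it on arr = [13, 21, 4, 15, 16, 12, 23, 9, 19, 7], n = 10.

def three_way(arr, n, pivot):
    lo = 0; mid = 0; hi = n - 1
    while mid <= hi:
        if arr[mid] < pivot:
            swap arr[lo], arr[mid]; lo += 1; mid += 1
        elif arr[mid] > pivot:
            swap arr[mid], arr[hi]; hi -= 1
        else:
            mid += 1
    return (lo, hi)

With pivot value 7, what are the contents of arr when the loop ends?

pivot = 7; lo=0, mid=0, hi=9
arr[mid]=13>7: swap arr[0],arr[9]; hi=8 → [7, 21, 4, 15, 16, 12, 23, 9, 19, 13]
arr[mid]=7=7: mid=1
arr[mid]=21>7: swap arr[1],arr[8]; hi=7 → [7, 19, 4, 15, 16, 12, 23, 9, 21, 13]
arr[mid]=19>7: swap arr[1],arr[7]; hi=6 → [7, 9, 4, 15, 16, 12, 23, 19, 21, 13]
arr[mid]=9>7: swap arr[1],arr[6]; hi=5 → [7, 23, 4, 15, 16, 12, 9, 19, 21, 13]
arr[mid]=23>7: swap arr[1],arr[5]; hi=4 → [7, 12, 4, 15, 16, 23, 9, 19, 21, 13]
arr[mid]=12>7: swap arr[1],arr[4]; hi=3 → [7, 16, 4, 15, 12, 23, 9, 19, 21, 13]
arr[mid]=16>7: swap arr[1],arr[3]; hi=2 → [7, 15, 4, 16, 12, 23, 9, 19, 21, 13]
arr[mid]=15>7: swap arr[1],arr[2]; hi=1 → [7, 4, 15, 16, 12, 23, 9, 19, 21, 13]
arr[mid]=4<7: swap arr[0],arr[1]; lo=1,mid=2 → [4, 7, 15, 16, 12, 23, 9, 19, 21, 13]
end: lo=1, hi=1; arr = [4, 7, 15, 16, 12, 23, 9, 19, 21, 13]

[4, 7, 15, 16, 12, 23, 9, 19, 21, 13]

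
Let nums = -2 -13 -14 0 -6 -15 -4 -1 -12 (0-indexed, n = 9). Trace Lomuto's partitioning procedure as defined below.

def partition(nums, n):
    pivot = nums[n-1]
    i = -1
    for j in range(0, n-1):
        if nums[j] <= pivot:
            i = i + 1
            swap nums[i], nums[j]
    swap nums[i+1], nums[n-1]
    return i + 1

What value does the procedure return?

pivot = nums[8] = -12; i = -1
j=0: nums[0]=-2 > -12 → no swap
j=1: nums[1]=-13 ≤ -12 → i=0, swap nums[0],nums[1] → -13 -2 -14 0 -6 -15 -4 -1 -12
j=2: nums[2]=-14 ≤ -12 → i=1, swap nums[1],nums[2] → -13 -14 -2 0 -6 -15 -4 -1 -12
j=3: nums[3]=0 > -12 → no swap
j=4: nums[4]=-6 > -12 → no swap
j=5: nums[5]=-15 ≤ -12 → i=2, swap nums[2],nums[5] → -13 -14 -15 0 -6 -2 -4 -1 -12
j=6: nums[6]=-4 > -12 → no swap
j=7: nums[7]=-1 > -12 → no swap
final swap nums[3],nums[8] → -13 -14 -15 -12 -6 -2 -4 -1 0; return 3

3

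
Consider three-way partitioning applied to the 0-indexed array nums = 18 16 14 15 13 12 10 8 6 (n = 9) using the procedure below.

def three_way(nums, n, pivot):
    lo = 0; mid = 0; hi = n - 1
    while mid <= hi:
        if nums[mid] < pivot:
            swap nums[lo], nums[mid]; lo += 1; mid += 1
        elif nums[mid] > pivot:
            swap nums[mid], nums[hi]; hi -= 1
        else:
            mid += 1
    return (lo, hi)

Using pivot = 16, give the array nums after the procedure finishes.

6 14 15 13 12 10 8 16 18

pivot = 16; lo=0, mid=0, hi=8
nums[mid]=18>16: swap nums[0],nums[8]; hi=7 → 6 16 14 15 13 12 10 8 18
nums[mid]=6<16: swap nums[0],nums[0]; lo=1,mid=1 → 6 16 14 15 13 12 10 8 18
nums[mid]=16=16: mid=2
nums[mid]=14<16: swap nums[1],nums[2]; lo=2,mid=3 → 6 14 16 15 13 12 10 8 18
nums[mid]=15<16: swap nums[2],nums[3]; lo=3,mid=4 → 6 14 15 16 13 12 10 8 18
nums[mid]=13<16: swap nums[3],nums[4]; lo=4,mid=5 → 6 14 15 13 16 12 10 8 18
nums[mid]=12<16: swap nums[4],nums[5]; lo=5,mid=6 → 6 14 15 13 12 16 10 8 18
nums[mid]=10<16: swap nums[5],nums[6]; lo=6,mid=7 → 6 14 15 13 12 10 16 8 18
nums[mid]=8<16: swap nums[6],nums[7]; lo=7,mid=8 → 6 14 15 13 12 10 8 16 18
end: lo=7, hi=7; nums = 6 14 15 13 12 10 8 16 18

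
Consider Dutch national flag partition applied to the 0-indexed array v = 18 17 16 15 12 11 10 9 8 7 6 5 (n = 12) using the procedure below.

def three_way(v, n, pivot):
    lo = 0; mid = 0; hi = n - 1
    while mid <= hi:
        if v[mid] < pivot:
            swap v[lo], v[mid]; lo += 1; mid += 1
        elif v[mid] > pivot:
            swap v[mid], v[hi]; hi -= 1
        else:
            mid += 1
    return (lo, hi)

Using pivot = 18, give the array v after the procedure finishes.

lo=0 mid=0 hi=11
18=18: mid=1
17<18: swap(0,1), lo=1 mid=2 ⇒ 17 18 16 15 12 11 10 9 8 7 6 5
16<18: swap(1,2), lo=2 mid=3 ⇒ 17 16 18 15 12 11 10 9 8 7 6 5
15<18: swap(2,3), lo=3 mid=4 ⇒ 17 16 15 18 12 11 10 9 8 7 6 5
12<18: swap(3,4), lo=4 mid=5 ⇒ 17 16 15 12 18 11 10 9 8 7 6 5
11<18: swap(4,5), lo=5 mid=6 ⇒ 17 16 15 12 11 18 10 9 8 7 6 5
10<18: swap(5,6), lo=6 mid=7 ⇒ 17 16 15 12 11 10 18 9 8 7 6 5
9<18: swap(6,7), lo=7 mid=8 ⇒ 17 16 15 12 11 10 9 18 8 7 6 5
8<18: swap(7,8), lo=8 mid=9 ⇒ 17 16 15 12 11 10 9 8 18 7 6 5
7<18: swap(8,9), lo=9 mid=10 ⇒ 17 16 15 12 11 10 9 8 7 18 6 5
6<18: swap(9,10), lo=10 mid=11 ⇒ 17 16 15 12 11 10 9 8 7 6 18 5
5<18: swap(10,11), lo=11 mid=12 ⇒ 17 16 15 12 11 10 9 8 7 6 5 18
done. lo=11 hi=11; v=17 16 15 12 11 10 9 8 7 6 5 18

17 16 15 12 11 10 9 8 7 6 5 18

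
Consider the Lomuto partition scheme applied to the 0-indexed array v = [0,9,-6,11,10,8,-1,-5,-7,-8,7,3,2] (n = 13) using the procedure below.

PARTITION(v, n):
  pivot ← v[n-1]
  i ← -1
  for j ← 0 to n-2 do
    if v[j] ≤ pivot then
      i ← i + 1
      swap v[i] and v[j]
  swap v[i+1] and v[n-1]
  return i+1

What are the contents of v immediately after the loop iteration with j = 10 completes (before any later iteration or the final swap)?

pivot=2, i=-1
j=0: 0≤2, i=0, swap(0,0) ⇒ [0,9,-6,11,10,8,-1,-5,-7,-8,7,3,2]
j=1: 9>2, skip
j=2: -6≤2, i=1, swap(1,2) ⇒ [0,-6,9,11,10,8,-1,-5,-7,-8,7,3,2]
j=3: 11>2, skip
j=4: 10>2, skip
j=5: 8>2, skip
j=6: -1≤2, i=2, swap(2,6) ⇒ [0,-6,-1,11,10,8,9,-5,-7,-8,7,3,2]
j=7: -5≤2, i=3, swap(3,7) ⇒ [0,-6,-1,-5,10,8,9,11,-7,-8,7,3,2]
j=8: -7≤2, i=4, swap(4,8) ⇒ [0,-6,-1,-5,-7,8,9,11,10,-8,7,3,2]
j=9: -8≤2, i=5, swap(5,9) ⇒ [0,-6,-1,-5,-7,-8,9,11,10,8,7,3,2]
j=10: 7>2, skip
(after j=10) v = [0,-6,-1,-5,-7,-8,9,11,10,8,7,3,2]

[0,-6,-1,-5,-7,-8,9,11,10,8,7,3,2]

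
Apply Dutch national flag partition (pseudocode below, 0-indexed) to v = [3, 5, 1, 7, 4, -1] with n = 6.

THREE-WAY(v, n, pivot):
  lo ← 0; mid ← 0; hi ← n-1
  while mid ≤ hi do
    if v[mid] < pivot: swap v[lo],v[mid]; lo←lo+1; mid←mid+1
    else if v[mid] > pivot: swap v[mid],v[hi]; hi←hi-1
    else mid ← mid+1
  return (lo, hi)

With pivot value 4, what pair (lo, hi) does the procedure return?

(3, 3)

lo=0 mid=0 hi=5
3<4: swap(0,0), lo=1 mid=1 ⇒ [3, 5, 1, 7, 4, -1]
5>4: swap(1,5), hi=4 ⇒ [3, -1, 1, 7, 4, 5]
-1<4: swap(1,1), lo=2 mid=2 ⇒ [3, -1, 1, 7, 4, 5]
1<4: swap(2,2), lo=3 mid=3 ⇒ [3, -1, 1, 7, 4, 5]
7>4: swap(3,4), hi=3 ⇒ [3, -1, 1, 4, 7, 5]
4=4: mid=4
done. lo=3 hi=3; v=[3, -1, 1, 4, 7, 5]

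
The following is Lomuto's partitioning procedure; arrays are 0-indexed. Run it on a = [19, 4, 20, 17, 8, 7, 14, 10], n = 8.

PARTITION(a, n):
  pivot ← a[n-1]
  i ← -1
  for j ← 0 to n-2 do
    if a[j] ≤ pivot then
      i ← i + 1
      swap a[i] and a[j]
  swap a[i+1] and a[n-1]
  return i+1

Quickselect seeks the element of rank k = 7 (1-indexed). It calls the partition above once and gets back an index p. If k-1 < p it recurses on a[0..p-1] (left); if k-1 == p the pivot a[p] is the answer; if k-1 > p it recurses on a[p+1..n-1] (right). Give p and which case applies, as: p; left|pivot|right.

pivot=10, i=-1
j=0: 19>10, skip
j=1: 4≤10, i=0, swap(0,1) ⇒ [4, 19, 20, 17, 8, 7, 14, 10]
j=2: 20>10, skip
j=3: 17>10, skip
j=4: 8≤10, i=1, swap(1,4) ⇒ [4, 8, 20, 17, 19, 7, 14, 10]
j=5: 7≤10, i=2, swap(2,5) ⇒ [4, 8, 7, 17, 19, 20, 14, 10]
j=6: 14>10, skip
swap(3,7) ⇒ [4, 8, 7, 10, 19, 20, 14, 17]; return 3
p = 3; k-1 = 6 > 3 ⇒ right

3; right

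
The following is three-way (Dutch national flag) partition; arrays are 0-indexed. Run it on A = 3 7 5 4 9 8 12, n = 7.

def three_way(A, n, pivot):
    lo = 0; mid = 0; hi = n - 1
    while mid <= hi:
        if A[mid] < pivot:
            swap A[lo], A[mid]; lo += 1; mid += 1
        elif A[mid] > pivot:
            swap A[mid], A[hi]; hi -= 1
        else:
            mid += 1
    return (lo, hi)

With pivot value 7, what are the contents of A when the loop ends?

3 5 4 7 8 12 9

pivot = 7; lo=0, mid=0, hi=6
A[mid]=3<7: swap A[0],A[0]; lo=1,mid=1 → 3 7 5 4 9 8 12
A[mid]=7=7: mid=2
A[mid]=5<7: swap A[1],A[2]; lo=2,mid=3 → 3 5 7 4 9 8 12
A[mid]=4<7: swap A[2],A[3]; lo=3,mid=4 → 3 5 4 7 9 8 12
A[mid]=9>7: swap A[4],A[6]; hi=5 → 3 5 4 7 12 8 9
A[mid]=12>7: swap A[4],A[5]; hi=4 → 3 5 4 7 8 12 9
A[mid]=8>7: swap A[4],A[4]; hi=3 → 3 5 4 7 8 12 9
end: lo=3, hi=3; A = 3 5 4 7 8 12 9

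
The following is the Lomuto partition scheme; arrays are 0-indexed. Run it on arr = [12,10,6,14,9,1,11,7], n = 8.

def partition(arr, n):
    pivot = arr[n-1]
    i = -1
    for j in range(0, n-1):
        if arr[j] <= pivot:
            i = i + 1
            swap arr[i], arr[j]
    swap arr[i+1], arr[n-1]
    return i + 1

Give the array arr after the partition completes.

pivot = arr[7] = 7; i = -1
j=0: arr[0]=12 > 7 → no swap
j=1: arr[1]=10 > 7 → no swap
j=2: arr[2]=6 ≤ 7 → i=0, swap arr[0],arr[2] → [6,10,12,14,9,1,11,7]
j=3: arr[3]=14 > 7 → no swap
j=4: arr[4]=9 > 7 → no swap
j=5: arr[5]=1 ≤ 7 → i=1, swap arr[1],arr[5] → [6,1,12,14,9,10,11,7]
j=6: arr[6]=11 > 7 → no swap
final swap arr[2],arr[7] → [6,1,7,14,9,10,11,12]; return 2

[6,1,7,14,9,10,11,12]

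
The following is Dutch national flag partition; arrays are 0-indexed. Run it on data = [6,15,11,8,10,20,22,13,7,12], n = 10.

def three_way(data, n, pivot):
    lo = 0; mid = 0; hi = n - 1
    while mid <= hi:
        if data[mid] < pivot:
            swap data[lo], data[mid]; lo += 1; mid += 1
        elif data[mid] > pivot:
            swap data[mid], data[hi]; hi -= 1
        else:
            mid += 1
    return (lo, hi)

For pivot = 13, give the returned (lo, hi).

(6, 6)

pivot = 13; lo=0, mid=0, hi=9
data[mid]=6<13: swap data[0],data[0]; lo=1,mid=1 → [6,15,11,8,10,20,22,13,7,12]
data[mid]=15>13: swap data[1],data[9]; hi=8 → [6,12,11,8,10,20,22,13,7,15]
data[mid]=12<13: swap data[1],data[1]; lo=2,mid=2 → [6,12,11,8,10,20,22,13,7,15]
data[mid]=11<13: swap data[2],data[2]; lo=3,mid=3 → [6,12,11,8,10,20,22,13,7,15]
data[mid]=8<13: swap data[3],data[3]; lo=4,mid=4 → [6,12,11,8,10,20,22,13,7,15]
data[mid]=10<13: swap data[4],data[4]; lo=5,mid=5 → [6,12,11,8,10,20,22,13,7,15]
data[mid]=20>13: swap data[5],data[8]; hi=7 → [6,12,11,8,10,7,22,13,20,15]
data[mid]=7<13: swap data[5],data[5]; lo=6,mid=6 → [6,12,11,8,10,7,22,13,20,15]
data[mid]=22>13: swap data[6],data[7]; hi=6 → [6,12,11,8,10,7,13,22,20,15]
data[mid]=13=13: mid=7
end: lo=6, hi=6; data = [6,12,11,8,10,7,13,22,20,15]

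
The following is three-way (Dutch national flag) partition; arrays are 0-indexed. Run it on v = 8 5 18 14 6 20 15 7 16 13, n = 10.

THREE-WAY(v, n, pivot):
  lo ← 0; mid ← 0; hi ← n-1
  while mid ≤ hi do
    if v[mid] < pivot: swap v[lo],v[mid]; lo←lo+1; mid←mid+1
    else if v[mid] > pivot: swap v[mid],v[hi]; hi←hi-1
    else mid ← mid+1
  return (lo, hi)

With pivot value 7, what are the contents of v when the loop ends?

5 6 7 14 20 15 18 16 13 8

pivot = 7; lo=0, mid=0, hi=9
v[mid]=8>7: swap v[0],v[9]; hi=8 → 13 5 18 14 6 20 15 7 16 8
v[mid]=13>7: swap v[0],v[8]; hi=7 → 16 5 18 14 6 20 15 7 13 8
v[mid]=16>7: swap v[0],v[7]; hi=6 → 7 5 18 14 6 20 15 16 13 8
v[mid]=7=7: mid=1
v[mid]=5<7: swap v[0],v[1]; lo=1,mid=2 → 5 7 18 14 6 20 15 16 13 8
v[mid]=18>7: swap v[2],v[6]; hi=5 → 5 7 15 14 6 20 18 16 13 8
v[mid]=15>7: swap v[2],v[5]; hi=4 → 5 7 20 14 6 15 18 16 13 8
v[mid]=20>7: swap v[2],v[4]; hi=3 → 5 7 6 14 20 15 18 16 13 8
v[mid]=6<7: swap v[1],v[2]; lo=2,mid=3 → 5 6 7 14 20 15 18 16 13 8
v[mid]=14>7: swap v[3],v[3]; hi=2 → 5 6 7 14 20 15 18 16 13 8
end: lo=2, hi=2; v = 5 6 7 14 20 15 18 16 13 8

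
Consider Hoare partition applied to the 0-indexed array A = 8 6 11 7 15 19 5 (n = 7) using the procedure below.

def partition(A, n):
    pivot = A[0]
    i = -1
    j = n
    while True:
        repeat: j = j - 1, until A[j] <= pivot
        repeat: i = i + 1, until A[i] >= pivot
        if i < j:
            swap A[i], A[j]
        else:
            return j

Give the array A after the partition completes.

pivot = A[0] = 8; i = -1, j = 7
j→6 (A[6]=5≤8), i→0 (A[0]=8≥8); i<j, swap → 5 6 11 7 15 19 8
j→3 (A[3]=7≤8), i→2 (A[2]=11≥8); i<j, swap → 5 6 7 11 15 19 8
j→2, i→3; i≥j, return j=2. A = 5 6 7 11 15 19 8

5 6 7 11 15 19 8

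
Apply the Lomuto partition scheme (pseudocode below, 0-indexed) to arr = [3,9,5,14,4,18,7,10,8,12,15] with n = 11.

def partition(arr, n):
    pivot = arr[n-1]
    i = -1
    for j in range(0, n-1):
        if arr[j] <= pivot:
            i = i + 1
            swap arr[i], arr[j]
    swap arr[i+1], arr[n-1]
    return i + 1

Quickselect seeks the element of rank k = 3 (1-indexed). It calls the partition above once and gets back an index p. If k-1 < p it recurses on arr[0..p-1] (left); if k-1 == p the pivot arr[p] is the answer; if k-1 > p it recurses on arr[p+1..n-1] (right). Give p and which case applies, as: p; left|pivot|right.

9; left

pivot = arr[10] = 15; i = -1
j=0: arr[0]=3 ≤ 15 → i=0, swap arr[0],arr[0] (no change) → [3,9,5,14,4,18,7,10,8,12,15]
j=1: arr[1]=9 ≤ 15 → i=1, swap arr[1],arr[1] (no change) → [3,9,5,14,4,18,7,10,8,12,15]
j=2: arr[2]=5 ≤ 15 → i=2, swap arr[2],arr[2] (no change) → [3,9,5,14,4,18,7,10,8,12,15]
j=3: arr[3]=14 ≤ 15 → i=3, swap arr[3],arr[3] (no change) → [3,9,5,14,4,18,7,10,8,12,15]
j=4: arr[4]=4 ≤ 15 → i=4, swap arr[4],arr[4] (no change) → [3,9,5,14,4,18,7,10,8,12,15]
j=5: arr[5]=18 > 15 → no swap
j=6: arr[6]=7 ≤ 15 → i=5, swap arr[5],arr[6] → [3,9,5,14,4,7,18,10,8,12,15]
j=7: arr[7]=10 ≤ 15 → i=6, swap arr[6],arr[7] → [3,9,5,14,4,7,10,18,8,12,15]
j=8: arr[8]=8 ≤ 15 → i=7, swap arr[7],arr[8] → [3,9,5,14,4,7,10,8,18,12,15]
j=9: arr[9]=12 ≤ 15 → i=8, swap arr[8],arr[9] → [3,9,5,14,4,7,10,8,12,18,15]
final swap arr[9],arr[10] → [3,9,5,14,4,7,10,8,12,15,18]; return 9
p = 9; k-1 = 2 < 9 ⇒ left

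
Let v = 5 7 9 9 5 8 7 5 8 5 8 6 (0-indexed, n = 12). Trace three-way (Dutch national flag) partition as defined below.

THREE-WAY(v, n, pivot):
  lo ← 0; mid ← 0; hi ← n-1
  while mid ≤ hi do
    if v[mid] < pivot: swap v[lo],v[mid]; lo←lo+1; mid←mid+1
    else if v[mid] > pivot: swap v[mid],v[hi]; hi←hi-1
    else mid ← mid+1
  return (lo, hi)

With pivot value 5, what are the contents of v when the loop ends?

lo=0 mid=0 hi=11
5=5: mid=1
7>5: swap(1,11), hi=10 ⇒ 5 6 9 9 5 8 7 5 8 5 8 7
6>5: swap(1,10), hi=9 ⇒ 5 8 9 9 5 8 7 5 8 5 6 7
8>5: swap(1,9), hi=8 ⇒ 5 5 9 9 5 8 7 5 8 8 6 7
5=5: mid=2
9>5: swap(2,8), hi=7 ⇒ 5 5 8 9 5 8 7 5 9 8 6 7
8>5: swap(2,7), hi=6 ⇒ 5 5 5 9 5 8 7 8 9 8 6 7
5=5: mid=3
9>5: swap(3,6), hi=5 ⇒ 5 5 5 7 5 8 9 8 9 8 6 7
7>5: swap(3,5), hi=4 ⇒ 5 5 5 8 5 7 9 8 9 8 6 7
8>5: swap(3,4), hi=3 ⇒ 5 5 5 5 8 7 9 8 9 8 6 7
5=5: mid=4
done. lo=0 hi=3; v=5 5 5 5 8 7 9 8 9 8 6 7

5 5 5 5 8 7 9 8 9 8 6 7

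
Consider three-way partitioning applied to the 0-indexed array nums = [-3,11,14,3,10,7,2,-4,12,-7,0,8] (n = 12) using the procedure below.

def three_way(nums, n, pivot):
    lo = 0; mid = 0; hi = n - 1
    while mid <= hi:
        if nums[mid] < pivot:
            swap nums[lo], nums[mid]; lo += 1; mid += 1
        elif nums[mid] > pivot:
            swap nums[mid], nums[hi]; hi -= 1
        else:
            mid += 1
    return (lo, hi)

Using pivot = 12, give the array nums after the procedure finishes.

[-3,11,8,3,10,7,2,-4,-7,0,12,14]

pivot = 12; lo=0, mid=0, hi=11
nums[mid]=-3<12: swap nums[0],nums[0]; lo=1,mid=1 → [-3,11,14,3,10,7,2,-4,12,-7,0,8]
nums[mid]=11<12: swap nums[1],nums[1]; lo=2,mid=2 → [-3,11,14,3,10,7,2,-4,12,-7,0,8]
nums[mid]=14>12: swap nums[2],nums[11]; hi=10 → [-3,11,8,3,10,7,2,-4,12,-7,0,14]
nums[mid]=8<12: swap nums[2],nums[2]; lo=3,mid=3 → [-3,11,8,3,10,7,2,-4,12,-7,0,14]
nums[mid]=3<12: swap nums[3],nums[3]; lo=4,mid=4 → [-3,11,8,3,10,7,2,-4,12,-7,0,14]
nums[mid]=10<12: swap nums[4],nums[4]; lo=5,mid=5 → [-3,11,8,3,10,7,2,-4,12,-7,0,14]
nums[mid]=7<12: swap nums[5],nums[5]; lo=6,mid=6 → [-3,11,8,3,10,7,2,-4,12,-7,0,14]
nums[mid]=2<12: swap nums[6],nums[6]; lo=7,mid=7 → [-3,11,8,3,10,7,2,-4,12,-7,0,14]
nums[mid]=-4<12: swap nums[7],nums[7]; lo=8,mid=8 → [-3,11,8,3,10,7,2,-4,12,-7,0,14]
nums[mid]=12=12: mid=9
nums[mid]=-7<12: swap nums[8],nums[9]; lo=9,mid=10 → [-3,11,8,3,10,7,2,-4,-7,12,0,14]
nums[mid]=0<12: swap nums[9],nums[10]; lo=10,mid=11 → [-3,11,8,3,10,7,2,-4,-7,0,12,14]
end: lo=10, hi=10; nums = [-3,11,8,3,10,7,2,-4,-7,0,12,14]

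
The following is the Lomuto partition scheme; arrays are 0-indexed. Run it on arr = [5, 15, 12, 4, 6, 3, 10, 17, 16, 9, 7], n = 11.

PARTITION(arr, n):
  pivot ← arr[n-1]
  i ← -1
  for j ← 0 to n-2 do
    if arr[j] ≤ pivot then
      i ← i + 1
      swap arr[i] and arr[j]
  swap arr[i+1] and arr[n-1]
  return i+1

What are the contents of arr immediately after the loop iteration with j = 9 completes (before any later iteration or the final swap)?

[5, 4, 6, 3, 12, 15, 10, 17, 16, 9, 7]

pivot = arr[10] = 7; i = -1
j=0: arr[0]=5 ≤ 7 → i=0, swap arr[0],arr[0] (no change) → [5, 15, 12, 4, 6, 3, 10, 17, 16, 9, 7]
j=1: arr[1]=15 > 7 → no swap
j=2: arr[2]=12 > 7 → no swap
j=3: arr[3]=4 ≤ 7 → i=1, swap arr[1],arr[3] → [5, 4, 12, 15, 6, 3, 10, 17, 16, 9, 7]
j=4: arr[4]=6 ≤ 7 → i=2, swap arr[2],arr[4] → [5, 4, 6, 15, 12, 3, 10, 17, 16, 9, 7]
j=5: arr[5]=3 ≤ 7 → i=3, swap arr[3],arr[5] → [5, 4, 6, 3, 12, 15, 10, 17, 16, 9, 7]
j=6: arr[6]=10 > 7 → no swap
j=7: arr[7]=17 > 7 → no swap
j=8: arr[8]=16 > 7 → no swap
j=9: arr[9]=9 > 7 → no swap
(after j=9) arr = [5, 4, 6, 3, 12, 15, 10, 17, 16, 9, 7]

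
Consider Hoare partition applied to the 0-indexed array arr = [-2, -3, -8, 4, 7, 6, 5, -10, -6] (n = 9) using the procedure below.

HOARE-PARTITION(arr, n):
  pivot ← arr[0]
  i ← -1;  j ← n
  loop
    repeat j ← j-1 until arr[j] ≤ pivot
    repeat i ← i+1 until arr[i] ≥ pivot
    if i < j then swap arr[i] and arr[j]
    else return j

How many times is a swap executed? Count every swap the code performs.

2

pivot = arr[0] = -2; i = -1, j = 9
j→8 (arr[8]=-6≤-2), i→0 (arr[0]=-2≥-2); i<j, swap → [-6, -3, -8, 4, 7, 6, 5, -10, -2]
j→7 (arr[7]=-10≤-2), i→3 (arr[3]=4≥-2); i<j, swap → [-6, -3, -8, -10, 7, 6, 5, 4, -2]
j→3, i→4; i≥j, return j=3. arr = [-6, -3, -8, -10, 7, 6, 5, 4, -2]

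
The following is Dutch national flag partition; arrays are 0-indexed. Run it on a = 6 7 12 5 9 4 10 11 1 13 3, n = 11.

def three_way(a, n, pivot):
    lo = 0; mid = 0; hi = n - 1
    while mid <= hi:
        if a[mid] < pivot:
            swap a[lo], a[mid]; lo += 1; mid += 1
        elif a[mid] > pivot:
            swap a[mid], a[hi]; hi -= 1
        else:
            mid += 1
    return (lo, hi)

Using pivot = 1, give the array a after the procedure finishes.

pivot = 1; lo=0, mid=0, hi=10
a[mid]=6>1: swap a[0],a[10]; hi=9 → 3 7 12 5 9 4 10 11 1 13 6
a[mid]=3>1: swap a[0],a[9]; hi=8 → 13 7 12 5 9 4 10 11 1 3 6
a[mid]=13>1: swap a[0],a[8]; hi=7 → 1 7 12 5 9 4 10 11 13 3 6
a[mid]=1=1: mid=1
a[mid]=7>1: swap a[1],a[7]; hi=6 → 1 11 12 5 9 4 10 7 13 3 6
a[mid]=11>1: swap a[1],a[6]; hi=5 → 1 10 12 5 9 4 11 7 13 3 6
a[mid]=10>1: swap a[1],a[5]; hi=4 → 1 4 12 5 9 10 11 7 13 3 6
a[mid]=4>1: swap a[1],a[4]; hi=3 → 1 9 12 5 4 10 11 7 13 3 6
a[mid]=9>1: swap a[1],a[3]; hi=2 → 1 5 12 9 4 10 11 7 13 3 6
a[mid]=5>1: swap a[1],a[2]; hi=1 → 1 12 5 9 4 10 11 7 13 3 6
a[mid]=12>1: swap a[1],a[1]; hi=0 → 1 12 5 9 4 10 11 7 13 3 6
end: lo=0, hi=0; a = 1 12 5 9 4 10 11 7 13 3 6

1 12 5 9 4 10 11 7 13 3 6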